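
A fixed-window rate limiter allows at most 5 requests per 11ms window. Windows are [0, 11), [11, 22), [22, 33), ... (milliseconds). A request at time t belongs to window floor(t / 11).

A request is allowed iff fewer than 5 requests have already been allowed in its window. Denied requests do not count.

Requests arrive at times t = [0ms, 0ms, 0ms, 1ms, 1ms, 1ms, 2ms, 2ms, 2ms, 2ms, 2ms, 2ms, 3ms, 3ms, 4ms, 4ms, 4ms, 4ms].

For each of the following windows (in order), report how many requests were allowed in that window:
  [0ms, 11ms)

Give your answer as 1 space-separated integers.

Processing requests:
  req#1 t=0ms (window 0): ALLOW
  req#2 t=0ms (window 0): ALLOW
  req#3 t=0ms (window 0): ALLOW
  req#4 t=1ms (window 0): ALLOW
  req#5 t=1ms (window 0): ALLOW
  req#6 t=1ms (window 0): DENY
  req#7 t=2ms (window 0): DENY
  req#8 t=2ms (window 0): DENY
  req#9 t=2ms (window 0): DENY
  req#10 t=2ms (window 0): DENY
  req#11 t=2ms (window 0): DENY
  req#12 t=2ms (window 0): DENY
  req#13 t=3ms (window 0): DENY
  req#14 t=3ms (window 0): DENY
  req#15 t=4ms (window 0): DENY
  req#16 t=4ms (window 0): DENY
  req#17 t=4ms (window 0): DENY
  req#18 t=4ms (window 0): DENY

Allowed counts by window: 5

Answer: 5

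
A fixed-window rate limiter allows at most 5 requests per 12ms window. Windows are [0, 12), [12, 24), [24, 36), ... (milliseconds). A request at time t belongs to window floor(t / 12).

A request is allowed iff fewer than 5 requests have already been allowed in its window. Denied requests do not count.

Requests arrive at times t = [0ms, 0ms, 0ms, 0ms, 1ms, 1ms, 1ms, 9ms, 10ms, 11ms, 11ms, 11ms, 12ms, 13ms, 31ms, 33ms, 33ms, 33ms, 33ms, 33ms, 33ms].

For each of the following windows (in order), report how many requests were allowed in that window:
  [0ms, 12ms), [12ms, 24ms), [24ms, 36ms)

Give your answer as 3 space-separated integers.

Processing requests:
  req#1 t=0ms (window 0): ALLOW
  req#2 t=0ms (window 0): ALLOW
  req#3 t=0ms (window 0): ALLOW
  req#4 t=0ms (window 0): ALLOW
  req#5 t=1ms (window 0): ALLOW
  req#6 t=1ms (window 0): DENY
  req#7 t=1ms (window 0): DENY
  req#8 t=9ms (window 0): DENY
  req#9 t=10ms (window 0): DENY
  req#10 t=11ms (window 0): DENY
  req#11 t=11ms (window 0): DENY
  req#12 t=11ms (window 0): DENY
  req#13 t=12ms (window 1): ALLOW
  req#14 t=13ms (window 1): ALLOW
  req#15 t=31ms (window 2): ALLOW
  req#16 t=33ms (window 2): ALLOW
  req#17 t=33ms (window 2): ALLOW
  req#18 t=33ms (window 2): ALLOW
  req#19 t=33ms (window 2): ALLOW
  req#20 t=33ms (window 2): DENY
  req#21 t=33ms (window 2): DENY

Allowed counts by window: 5 2 5

Answer: 5 2 5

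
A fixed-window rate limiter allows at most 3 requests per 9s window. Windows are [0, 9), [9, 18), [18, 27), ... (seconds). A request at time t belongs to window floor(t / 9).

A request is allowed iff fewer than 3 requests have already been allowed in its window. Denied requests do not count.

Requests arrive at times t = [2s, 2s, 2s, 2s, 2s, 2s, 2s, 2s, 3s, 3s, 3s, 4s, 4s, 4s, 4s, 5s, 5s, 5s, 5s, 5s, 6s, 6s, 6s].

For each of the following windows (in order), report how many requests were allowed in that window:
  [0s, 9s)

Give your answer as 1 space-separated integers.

Answer: 3

Derivation:
Processing requests:
  req#1 t=2s (window 0): ALLOW
  req#2 t=2s (window 0): ALLOW
  req#3 t=2s (window 0): ALLOW
  req#4 t=2s (window 0): DENY
  req#5 t=2s (window 0): DENY
  req#6 t=2s (window 0): DENY
  req#7 t=2s (window 0): DENY
  req#8 t=2s (window 0): DENY
  req#9 t=3s (window 0): DENY
  req#10 t=3s (window 0): DENY
  req#11 t=3s (window 0): DENY
  req#12 t=4s (window 0): DENY
  req#13 t=4s (window 0): DENY
  req#14 t=4s (window 0): DENY
  req#15 t=4s (window 0): DENY
  req#16 t=5s (window 0): DENY
  req#17 t=5s (window 0): DENY
  req#18 t=5s (window 0): DENY
  req#19 t=5s (window 0): DENY
  req#20 t=5s (window 0): DENY
  req#21 t=6s (window 0): DENY
  req#22 t=6s (window 0): DENY
  req#23 t=6s (window 0): DENY

Allowed counts by window: 3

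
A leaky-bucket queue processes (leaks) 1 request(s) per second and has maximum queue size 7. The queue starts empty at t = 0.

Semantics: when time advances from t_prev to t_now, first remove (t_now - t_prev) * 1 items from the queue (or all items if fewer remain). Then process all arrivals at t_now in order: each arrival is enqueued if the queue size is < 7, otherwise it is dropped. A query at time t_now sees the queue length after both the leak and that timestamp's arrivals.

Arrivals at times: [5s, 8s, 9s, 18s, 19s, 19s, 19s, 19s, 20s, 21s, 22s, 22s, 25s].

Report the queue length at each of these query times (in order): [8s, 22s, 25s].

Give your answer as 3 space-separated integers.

Answer: 1 5 3

Derivation:
Queue lengths at query times:
  query t=8s: backlog = 1
  query t=22s: backlog = 5
  query t=25s: backlog = 3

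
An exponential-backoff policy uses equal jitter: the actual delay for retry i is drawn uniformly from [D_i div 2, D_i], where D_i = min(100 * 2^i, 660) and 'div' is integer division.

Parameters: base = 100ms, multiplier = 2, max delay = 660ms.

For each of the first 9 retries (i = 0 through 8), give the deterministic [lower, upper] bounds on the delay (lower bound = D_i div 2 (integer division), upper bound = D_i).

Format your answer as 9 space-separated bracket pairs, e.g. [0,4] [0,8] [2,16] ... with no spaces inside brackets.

Answer: [50,100] [100,200] [200,400] [330,660] [330,660] [330,660] [330,660] [330,660] [330,660]

Derivation:
Computing bounds per retry:
  i=0: D_i=min(100*2^0,660)=100, bounds=[50,100]
  i=1: D_i=min(100*2^1,660)=200, bounds=[100,200]
  i=2: D_i=min(100*2^2,660)=400, bounds=[200,400]
  i=3: D_i=min(100*2^3,660)=660, bounds=[330,660]
  i=4: D_i=min(100*2^4,660)=660, bounds=[330,660]
  i=5: D_i=min(100*2^5,660)=660, bounds=[330,660]
  i=6: D_i=min(100*2^6,660)=660, bounds=[330,660]
  i=7: D_i=min(100*2^7,660)=660, bounds=[330,660]
  i=8: D_i=min(100*2^8,660)=660, bounds=[330,660]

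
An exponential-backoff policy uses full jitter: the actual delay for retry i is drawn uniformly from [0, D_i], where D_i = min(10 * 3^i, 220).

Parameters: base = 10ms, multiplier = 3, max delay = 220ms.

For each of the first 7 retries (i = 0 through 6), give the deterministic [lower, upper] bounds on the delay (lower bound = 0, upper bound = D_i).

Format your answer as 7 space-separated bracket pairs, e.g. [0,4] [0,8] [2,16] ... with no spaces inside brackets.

Computing bounds per retry:
  i=0: D_i=min(10*3^0,220)=10, bounds=[0,10]
  i=1: D_i=min(10*3^1,220)=30, bounds=[0,30]
  i=2: D_i=min(10*3^2,220)=90, bounds=[0,90]
  i=3: D_i=min(10*3^3,220)=220, bounds=[0,220]
  i=4: D_i=min(10*3^4,220)=220, bounds=[0,220]
  i=5: D_i=min(10*3^5,220)=220, bounds=[0,220]
  i=6: D_i=min(10*3^6,220)=220, bounds=[0,220]

Answer: [0,10] [0,30] [0,90] [0,220] [0,220] [0,220] [0,220]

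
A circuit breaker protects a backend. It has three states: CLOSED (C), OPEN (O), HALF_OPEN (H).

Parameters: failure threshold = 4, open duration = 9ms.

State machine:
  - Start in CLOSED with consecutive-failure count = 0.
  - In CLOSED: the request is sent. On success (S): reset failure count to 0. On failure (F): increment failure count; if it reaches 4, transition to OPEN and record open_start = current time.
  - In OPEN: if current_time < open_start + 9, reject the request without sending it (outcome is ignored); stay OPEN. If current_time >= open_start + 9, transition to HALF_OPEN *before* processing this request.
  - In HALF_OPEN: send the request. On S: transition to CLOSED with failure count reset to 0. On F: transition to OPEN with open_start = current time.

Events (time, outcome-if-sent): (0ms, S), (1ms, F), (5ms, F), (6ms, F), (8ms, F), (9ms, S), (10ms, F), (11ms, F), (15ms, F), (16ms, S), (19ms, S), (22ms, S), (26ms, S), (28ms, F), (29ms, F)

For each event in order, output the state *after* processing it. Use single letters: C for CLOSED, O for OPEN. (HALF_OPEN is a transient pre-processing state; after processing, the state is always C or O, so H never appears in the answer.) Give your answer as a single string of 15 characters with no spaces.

State after each event:
  event#1 t=0ms outcome=S: state=CLOSED
  event#2 t=1ms outcome=F: state=CLOSED
  event#3 t=5ms outcome=F: state=CLOSED
  event#4 t=6ms outcome=F: state=CLOSED
  event#5 t=8ms outcome=F: state=OPEN
  event#6 t=9ms outcome=S: state=OPEN
  event#7 t=10ms outcome=F: state=OPEN
  event#8 t=11ms outcome=F: state=OPEN
  event#9 t=15ms outcome=F: state=OPEN
  event#10 t=16ms outcome=S: state=OPEN
  event#11 t=19ms outcome=S: state=CLOSED
  event#12 t=22ms outcome=S: state=CLOSED
  event#13 t=26ms outcome=S: state=CLOSED
  event#14 t=28ms outcome=F: state=CLOSED
  event#15 t=29ms outcome=F: state=CLOSED

Answer: CCCCOOOOOOCCCCC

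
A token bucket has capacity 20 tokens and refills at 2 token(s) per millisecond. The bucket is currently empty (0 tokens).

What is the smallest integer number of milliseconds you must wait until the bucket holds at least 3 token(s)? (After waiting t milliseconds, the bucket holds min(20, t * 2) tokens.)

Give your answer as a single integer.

Answer: 2

Derivation:
Need t * 2 >= 3, so t >= 3/2.
Smallest integer t = ceil(3/2) = 2.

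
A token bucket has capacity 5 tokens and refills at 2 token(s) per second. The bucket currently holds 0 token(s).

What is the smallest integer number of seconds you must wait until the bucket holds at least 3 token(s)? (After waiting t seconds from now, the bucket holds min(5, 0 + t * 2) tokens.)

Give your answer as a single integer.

Answer: 2

Derivation:
Need 0 + t * 2 >= 3, so t >= 3/2.
Smallest integer t = ceil(3/2) = 2.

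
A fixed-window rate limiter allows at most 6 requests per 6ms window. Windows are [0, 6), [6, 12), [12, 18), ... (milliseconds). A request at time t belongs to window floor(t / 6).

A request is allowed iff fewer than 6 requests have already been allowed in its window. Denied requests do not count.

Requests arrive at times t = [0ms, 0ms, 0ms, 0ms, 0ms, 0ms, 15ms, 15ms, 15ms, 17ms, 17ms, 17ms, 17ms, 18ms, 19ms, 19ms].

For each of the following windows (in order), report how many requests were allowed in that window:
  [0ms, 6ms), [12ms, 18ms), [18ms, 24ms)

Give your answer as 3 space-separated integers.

Answer: 6 6 3

Derivation:
Processing requests:
  req#1 t=0ms (window 0): ALLOW
  req#2 t=0ms (window 0): ALLOW
  req#3 t=0ms (window 0): ALLOW
  req#4 t=0ms (window 0): ALLOW
  req#5 t=0ms (window 0): ALLOW
  req#6 t=0ms (window 0): ALLOW
  req#7 t=15ms (window 2): ALLOW
  req#8 t=15ms (window 2): ALLOW
  req#9 t=15ms (window 2): ALLOW
  req#10 t=17ms (window 2): ALLOW
  req#11 t=17ms (window 2): ALLOW
  req#12 t=17ms (window 2): ALLOW
  req#13 t=17ms (window 2): DENY
  req#14 t=18ms (window 3): ALLOW
  req#15 t=19ms (window 3): ALLOW
  req#16 t=19ms (window 3): ALLOW

Allowed counts by window: 6 6 3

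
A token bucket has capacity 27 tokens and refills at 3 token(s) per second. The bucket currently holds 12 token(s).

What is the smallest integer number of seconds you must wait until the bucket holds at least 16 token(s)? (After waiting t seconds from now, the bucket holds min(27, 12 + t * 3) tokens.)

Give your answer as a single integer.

Answer: 2

Derivation:
Need 12 + t * 3 >= 16, so t >= 4/3.
Smallest integer t = ceil(4/3) = 2.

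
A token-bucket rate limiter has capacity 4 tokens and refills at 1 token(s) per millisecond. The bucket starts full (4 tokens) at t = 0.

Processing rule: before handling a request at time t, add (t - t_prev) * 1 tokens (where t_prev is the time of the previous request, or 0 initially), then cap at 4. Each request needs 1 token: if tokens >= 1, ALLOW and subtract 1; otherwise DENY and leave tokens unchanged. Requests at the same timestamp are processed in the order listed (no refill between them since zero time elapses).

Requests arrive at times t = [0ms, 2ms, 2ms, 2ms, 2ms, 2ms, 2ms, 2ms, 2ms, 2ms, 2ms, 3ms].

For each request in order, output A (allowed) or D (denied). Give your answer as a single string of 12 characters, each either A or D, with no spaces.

Answer: AAAAADDDDDDA

Derivation:
Simulating step by step:
  req#1 t=0ms: ALLOW
  req#2 t=2ms: ALLOW
  req#3 t=2ms: ALLOW
  req#4 t=2ms: ALLOW
  req#5 t=2ms: ALLOW
  req#6 t=2ms: DENY
  req#7 t=2ms: DENY
  req#8 t=2ms: DENY
  req#9 t=2ms: DENY
  req#10 t=2ms: DENY
  req#11 t=2ms: DENY
  req#12 t=3ms: ALLOW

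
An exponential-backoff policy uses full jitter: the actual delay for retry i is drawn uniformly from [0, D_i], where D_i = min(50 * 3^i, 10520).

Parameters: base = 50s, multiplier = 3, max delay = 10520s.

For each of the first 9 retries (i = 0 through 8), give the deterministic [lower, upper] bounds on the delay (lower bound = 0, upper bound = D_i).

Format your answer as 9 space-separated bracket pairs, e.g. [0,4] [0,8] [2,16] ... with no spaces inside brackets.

Computing bounds per retry:
  i=0: D_i=min(50*3^0,10520)=50, bounds=[0,50]
  i=1: D_i=min(50*3^1,10520)=150, bounds=[0,150]
  i=2: D_i=min(50*3^2,10520)=450, bounds=[0,450]
  i=3: D_i=min(50*3^3,10520)=1350, bounds=[0,1350]
  i=4: D_i=min(50*3^4,10520)=4050, bounds=[0,4050]
  i=5: D_i=min(50*3^5,10520)=10520, bounds=[0,10520]
  i=6: D_i=min(50*3^6,10520)=10520, bounds=[0,10520]
  i=7: D_i=min(50*3^7,10520)=10520, bounds=[0,10520]
  i=8: D_i=min(50*3^8,10520)=10520, bounds=[0,10520]

Answer: [0,50] [0,150] [0,450] [0,1350] [0,4050] [0,10520] [0,10520] [0,10520] [0,10520]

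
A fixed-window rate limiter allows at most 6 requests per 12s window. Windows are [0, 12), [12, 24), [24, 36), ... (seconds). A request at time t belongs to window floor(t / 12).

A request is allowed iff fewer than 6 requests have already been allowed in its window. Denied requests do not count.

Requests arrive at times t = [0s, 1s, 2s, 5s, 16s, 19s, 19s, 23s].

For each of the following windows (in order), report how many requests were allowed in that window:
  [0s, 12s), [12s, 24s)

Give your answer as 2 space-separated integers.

Answer: 4 4

Derivation:
Processing requests:
  req#1 t=0s (window 0): ALLOW
  req#2 t=1s (window 0): ALLOW
  req#3 t=2s (window 0): ALLOW
  req#4 t=5s (window 0): ALLOW
  req#5 t=16s (window 1): ALLOW
  req#6 t=19s (window 1): ALLOW
  req#7 t=19s (window 1): ALLOW
  req#8 t=23s (window 1): ALLOW

Allowed counts by window: 4 4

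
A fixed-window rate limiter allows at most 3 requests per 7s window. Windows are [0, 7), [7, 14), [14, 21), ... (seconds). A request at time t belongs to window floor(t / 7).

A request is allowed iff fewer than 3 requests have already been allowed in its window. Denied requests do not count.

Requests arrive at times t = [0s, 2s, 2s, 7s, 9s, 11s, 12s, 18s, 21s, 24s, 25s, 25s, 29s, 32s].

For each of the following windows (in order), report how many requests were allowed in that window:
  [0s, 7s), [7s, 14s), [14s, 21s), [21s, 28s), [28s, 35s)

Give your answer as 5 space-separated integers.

Answer: 3 3 1 3 2

Derivation:
Processing requests:
  req#1 t=0s (window 0): ALLOW
  req#2 t=2s (window 0): ALLOW
  req#3 t=2s (window 0): ALLOW
  req#4 t=7s (window 1): ALLOW
  req#5 t=9s (window 1): ALLOW
  req#6 t=11s (window 1): ALLOW
  req#7 t=12s (window 1): DENY
  req#8 t=18s (window 2): ALLOW
  req#9 t=21s (window 3): ALLOW
  req#10 t=24s (window 3): ALLOW
  req#11 t=25s (window 3): ALLOW
  req#12 t=25s (window 3): DENY
  req#13 t=29s (window 4): ALLOW
  req#14 t=32s (window 4): ALLOW

Allowed counts by window: 3 3 1 3 2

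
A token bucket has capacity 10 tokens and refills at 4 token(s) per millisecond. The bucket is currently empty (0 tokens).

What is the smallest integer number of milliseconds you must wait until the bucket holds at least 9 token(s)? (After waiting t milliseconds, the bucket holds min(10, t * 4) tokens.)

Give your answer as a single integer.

Answer: 3

Derivation:
Need t * 4 >= 9, so t >= 9/4.
Smallest integer t = ceil(9/4) = 3.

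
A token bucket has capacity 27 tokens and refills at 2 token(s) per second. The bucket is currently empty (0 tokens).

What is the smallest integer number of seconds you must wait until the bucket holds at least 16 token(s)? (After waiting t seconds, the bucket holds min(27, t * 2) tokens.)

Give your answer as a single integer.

Need t * 2 >= 16, so t >= 16/2.
Smallest integer t = ceil(16/2) = 8.

Answer: 8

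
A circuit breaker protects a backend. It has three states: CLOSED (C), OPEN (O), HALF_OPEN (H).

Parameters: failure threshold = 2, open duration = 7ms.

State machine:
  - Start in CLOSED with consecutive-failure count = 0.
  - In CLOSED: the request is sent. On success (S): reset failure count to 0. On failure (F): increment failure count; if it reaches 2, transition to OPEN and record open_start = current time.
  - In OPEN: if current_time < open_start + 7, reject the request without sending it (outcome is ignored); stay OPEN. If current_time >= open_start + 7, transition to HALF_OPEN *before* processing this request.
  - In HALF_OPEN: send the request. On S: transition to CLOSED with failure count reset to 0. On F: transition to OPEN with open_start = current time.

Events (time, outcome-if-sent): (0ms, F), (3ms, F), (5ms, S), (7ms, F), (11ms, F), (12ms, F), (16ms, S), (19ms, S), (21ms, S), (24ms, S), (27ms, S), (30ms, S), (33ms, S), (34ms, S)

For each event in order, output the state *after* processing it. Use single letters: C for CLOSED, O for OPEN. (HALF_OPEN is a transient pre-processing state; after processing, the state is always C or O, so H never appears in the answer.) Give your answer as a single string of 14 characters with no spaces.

Answer: COOOOOOCCCCCCC

Derivation:
State after each event:
  event#1 t=0ms outcome=F: state=CLOSED
  event#2 t=3ms outcome=F: state=OPEN
  event#3 t=5ms outcome=S: state=OPEN
  event#4 t=7ms outcome=F: state=OPEN
  event#5 t=11ms outcome=F: state=OPEN
  event#6 t=12ms outcome=F: state=OPEN
  event#7 t=16ms outcome=S: state=OPEN
  event#8 t=19ms outcome=S: state=CLOSED
  event#9 t=21ms outcome=S: state=CLOSED
  event#10 t=24ms outcome=S: state=CLOSED
  event#11 t=27ms outcome=S: state=CLOSED
  event#12 t=30ms outcome=S: state=CLOSED
  event#13 t=33ms outcome=S: state=CLOSED
  event#14 t=34ms outcome=S: state=CLOSED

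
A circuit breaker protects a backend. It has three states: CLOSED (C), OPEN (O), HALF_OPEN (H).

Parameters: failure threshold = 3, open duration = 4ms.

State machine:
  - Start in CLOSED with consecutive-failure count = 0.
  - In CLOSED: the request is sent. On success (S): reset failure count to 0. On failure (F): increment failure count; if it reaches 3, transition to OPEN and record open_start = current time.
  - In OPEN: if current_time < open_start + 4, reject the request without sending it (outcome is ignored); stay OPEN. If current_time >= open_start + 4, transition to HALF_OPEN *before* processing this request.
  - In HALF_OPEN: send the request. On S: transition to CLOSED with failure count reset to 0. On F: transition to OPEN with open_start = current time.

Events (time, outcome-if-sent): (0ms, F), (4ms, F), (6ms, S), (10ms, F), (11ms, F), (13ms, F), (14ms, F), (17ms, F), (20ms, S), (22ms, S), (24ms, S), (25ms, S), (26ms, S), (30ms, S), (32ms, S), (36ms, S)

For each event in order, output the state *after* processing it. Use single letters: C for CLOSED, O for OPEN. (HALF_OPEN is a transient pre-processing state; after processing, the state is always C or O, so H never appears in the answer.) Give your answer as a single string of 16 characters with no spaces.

State after each event:
  event#1 t=0ms outcome=F: state=CLOSED
  event#2 t=4ms outcome=F: state=CLOSED
  event#3 t=6ms outcome=S: state=CLOSED
  event#4 t=10ms outcome=F: state=CLOSED
  event#5 t=11ms outcome=F: state=CLOSED
  event#6 t=13ms outcome=F: state=OPEN
  event#7 t=14ms outcome=F: state=OPEN
  event#8 t=17ms outcome=F: state=OPEN
  event#9 t=20ms outcome=S: state=OPEN
  event#10 t=22ms outcome=S: state=CLOSED
  event#11 t=24ms outcome=S: state=CLOSED
  event#12 t=25ms outcome=S: state=CLOSED
  event#13 t=26ms outcome=S: state=CLOSED
  event#14 t=30ms outcome=S: state=CLOSED
  event#15 t=32ms outcome=S: state=CLOSED
  event#16 t=36ms outcome=S: state=CLOSED

Answer: CCCCCOOOOCCCCCCC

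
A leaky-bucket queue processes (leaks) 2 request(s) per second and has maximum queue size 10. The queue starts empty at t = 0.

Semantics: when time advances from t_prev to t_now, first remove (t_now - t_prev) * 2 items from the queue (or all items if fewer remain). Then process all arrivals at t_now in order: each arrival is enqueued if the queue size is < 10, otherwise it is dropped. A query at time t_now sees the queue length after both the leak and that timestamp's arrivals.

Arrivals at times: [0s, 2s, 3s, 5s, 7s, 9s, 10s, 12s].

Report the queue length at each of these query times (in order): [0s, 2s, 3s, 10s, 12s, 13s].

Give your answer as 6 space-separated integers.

Answer: 1 1 1 1 1 0

Derivation:
Queue lengths at query times:
  query t=0s: backlog = 1
  query t=2s: backlog = 1
  query t=3s: backlog = 1
  query t=10s: backlog = 1
  query t=12s: backlog = 1
  query t=13s: backlog = 0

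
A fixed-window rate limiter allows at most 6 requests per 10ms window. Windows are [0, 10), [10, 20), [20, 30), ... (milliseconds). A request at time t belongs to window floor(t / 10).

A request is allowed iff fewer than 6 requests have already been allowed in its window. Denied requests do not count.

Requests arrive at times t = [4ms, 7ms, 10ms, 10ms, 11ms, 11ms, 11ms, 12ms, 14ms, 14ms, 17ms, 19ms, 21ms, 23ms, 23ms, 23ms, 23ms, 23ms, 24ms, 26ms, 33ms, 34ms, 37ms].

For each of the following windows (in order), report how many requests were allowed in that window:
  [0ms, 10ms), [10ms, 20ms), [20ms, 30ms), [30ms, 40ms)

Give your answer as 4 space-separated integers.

Processing requests:
  req#1 t=4ms (window 0): ALLOW
  req#2 t=7ms (window 0): ALLOW
  req#3 t=10ms (window 1): ALLOW
  req#4 t=10ms (window 1): ALLOW
  req#5 t=11ms (window 1): ALLOW
  req#6 t=11ms (window 1): ALLOW
  req#7 t=11ms (window 1): ALLOW
  req#8 t=12ms (window 1): ALLOW
  req#9 t=14ms (window 1): DENY
  req#10 t=14ms (window 1): DENY
  req#11 t=17ms (window 1): DENY
  req#12 t=19ms (window 1): DENY
  req#13 t=21ms (window 2): ALLOW
  req#14 t=23ms (window 2): ALLOW
  req#15 t=23ms (window 2): ALLOW
  req#16 t=23ms (window 2): ALLOW
  req#17 t=23ms (window 2): ALLOW
  req#18 t=23ms (window 2): ALLOW
  req#19 t=24ms (window 2): DENY
  req#20 t=26ms (window 2): DENY
  req#21 t=33ms (window 3): ALLOW
  req#22 t=34ms (window 3): ALLOW
  req#23 t=37ms (window 3): ALLOW

Allowed counts by window: 2 6 6 3

Answer: 2 6 6 3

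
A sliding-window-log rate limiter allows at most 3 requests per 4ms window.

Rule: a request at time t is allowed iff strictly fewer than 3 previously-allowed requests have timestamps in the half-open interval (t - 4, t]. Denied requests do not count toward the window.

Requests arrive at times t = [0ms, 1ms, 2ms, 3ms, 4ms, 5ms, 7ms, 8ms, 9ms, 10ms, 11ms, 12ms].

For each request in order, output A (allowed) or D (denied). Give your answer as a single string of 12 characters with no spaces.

Tracking allowed requests in the window:
  req#1 t=0ms: ALLOW
  req#2 t=1ms: ALLOW
  req#3 t=2ms: ALLOW
  req#4 t=3ms: DENY
  req#5 t=4ms: ALLOW
  req#6 t=5ms: ALLOW
  req#7 t=7ms: ALLOW
  req#8 t=8ms: ALLOW
  req#9 t=9ms: ALLOW
  req#10 t=10ms: DENY
  req#11 t=11ms: ALLOW
  req#12 t=12ms: ALLOW

Answer: AAADAAAAADAA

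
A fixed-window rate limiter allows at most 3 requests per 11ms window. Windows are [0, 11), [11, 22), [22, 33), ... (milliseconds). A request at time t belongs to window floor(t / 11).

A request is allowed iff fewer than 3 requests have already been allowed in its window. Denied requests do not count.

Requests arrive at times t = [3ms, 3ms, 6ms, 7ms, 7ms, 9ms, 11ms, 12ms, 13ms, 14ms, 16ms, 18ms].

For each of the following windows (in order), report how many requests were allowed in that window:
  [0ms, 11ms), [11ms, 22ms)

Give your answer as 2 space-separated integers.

Processing requests:
  req#1 t=3ms (window 0): ALLOW
  req#2 t=3ms (window 0): ALLOW
  req#3 t=6ms (window 0): ALLOW
  req#4 t=7ms (window 0): DENY
  req#5 t=7ms (window 0): DENY
  req#6 t=9ms (window 0): DENY
  req#7 t=11ms (window 1): ALLOW
  req#8 t=12ms (window 1): ALLOW
  req#9 t=13ms (window 1): ALLOW
  req#10 t=14ms (window 1): DENY
  req#11 t=16ms (window 1): DENY
  req#12 t=18ms (window 1): DENY

Allowed counts by window: 3 3

Answer: 3 3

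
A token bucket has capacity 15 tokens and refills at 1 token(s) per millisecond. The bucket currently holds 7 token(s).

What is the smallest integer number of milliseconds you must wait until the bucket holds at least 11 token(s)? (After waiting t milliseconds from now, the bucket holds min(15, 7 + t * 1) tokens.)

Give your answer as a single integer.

Need 7 + t * 1 >= 11, so t >= 4/1.
Smallest integer t = ceil(4/1) = 4.

Answer: 4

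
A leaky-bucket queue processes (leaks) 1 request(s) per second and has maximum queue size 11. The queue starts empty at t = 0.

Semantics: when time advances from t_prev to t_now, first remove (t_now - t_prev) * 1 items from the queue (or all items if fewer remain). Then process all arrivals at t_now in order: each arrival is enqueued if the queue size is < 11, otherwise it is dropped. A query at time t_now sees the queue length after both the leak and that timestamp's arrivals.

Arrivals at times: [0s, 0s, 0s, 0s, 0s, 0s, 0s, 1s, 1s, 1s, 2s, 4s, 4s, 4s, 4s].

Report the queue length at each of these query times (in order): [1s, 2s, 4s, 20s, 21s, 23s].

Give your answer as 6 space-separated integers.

Queue lengths at query times:
  query t=1s: backlog = 9
  query t=2s: backlog = 9
  query t=4s: backlog = 11
  query t=20s: backlog = 0
  query t=21s: backlog = 0
  query t=23s: backlog = 0

Answer: 9 9 11 0 0 0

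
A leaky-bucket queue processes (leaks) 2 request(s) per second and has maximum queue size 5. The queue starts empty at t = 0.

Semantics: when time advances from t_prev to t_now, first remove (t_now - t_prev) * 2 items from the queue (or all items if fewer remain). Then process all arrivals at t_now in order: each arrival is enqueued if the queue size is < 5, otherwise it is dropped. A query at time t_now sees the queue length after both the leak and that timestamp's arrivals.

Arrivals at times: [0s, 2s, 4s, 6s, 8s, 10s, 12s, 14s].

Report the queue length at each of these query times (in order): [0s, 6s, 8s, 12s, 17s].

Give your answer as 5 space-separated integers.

Queue lengths at query times:
  query t=0s: backlog = 1
  query t=6s: backlog = 1
  query t=8s: backlog = 1
  query t=12s: backlog = 1
  query t=17s: backlog = 0

Answer: 1 1 1 1 0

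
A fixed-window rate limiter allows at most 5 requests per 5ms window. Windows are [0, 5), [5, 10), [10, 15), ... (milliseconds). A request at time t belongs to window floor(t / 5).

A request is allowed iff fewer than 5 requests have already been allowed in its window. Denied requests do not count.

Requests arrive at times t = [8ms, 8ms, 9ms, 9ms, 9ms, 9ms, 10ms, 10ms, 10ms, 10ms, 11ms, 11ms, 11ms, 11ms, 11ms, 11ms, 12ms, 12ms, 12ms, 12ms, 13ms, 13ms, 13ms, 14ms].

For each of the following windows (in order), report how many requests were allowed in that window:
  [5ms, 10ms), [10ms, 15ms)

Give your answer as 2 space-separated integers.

Processing requests:
  req#1 t=8ms (window 1): ALLOW
  req#2 t=8ms (window 1): ALLOW
  req#3 t=9ms (window 1): ALLOW
  req#4 t=9ms (window 1): ALLOW
  req#5 t=9ms (window 1): ALLOW
  req#6 t=9ms (window 1): DENY
  req#7 t=10ms (window 2): ALLOW
  req#8 t=10ms (window 2): ALLOW
  req#9 t=10ms (window 2): ALLOW
  req#10 t=10ms (window 2): ALLOW
  req#11 t=11ms (window 2): ALLOW
  req#12 t=11ms (window 2): DENY
  req#13 t=11ms (window 2): DENY
  req#14 t=11ms (window 2): DENY
  req#15 t=11ms (window 2): DENY
  req#16 t=11ms (window 2): DENY
  req#17 t=12ms (window 2): DENY
  req#18 t=12ms (window 2): DENY
  req#19 t=12ms (window 2): DENY
  req#20 t=12ms (window 2): DENY
  req#21 t=13ms (window 2): DENY
  req#22 t=13ms (window 2): DENY
  req#23 t=13ms (window 2): DENY
  req#24 t=14ms (window 2): DENY

Allowed counts by window: 5 5

Answer: 5 5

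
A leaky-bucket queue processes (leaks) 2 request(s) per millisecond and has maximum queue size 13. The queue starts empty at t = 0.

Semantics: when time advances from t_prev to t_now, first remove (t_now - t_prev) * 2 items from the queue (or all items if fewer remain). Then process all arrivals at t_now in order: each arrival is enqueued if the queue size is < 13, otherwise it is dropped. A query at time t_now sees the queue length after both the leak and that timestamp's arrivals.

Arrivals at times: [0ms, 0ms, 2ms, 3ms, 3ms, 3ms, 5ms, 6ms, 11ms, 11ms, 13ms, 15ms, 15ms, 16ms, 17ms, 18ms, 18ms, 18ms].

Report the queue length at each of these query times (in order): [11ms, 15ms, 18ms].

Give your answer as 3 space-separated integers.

Queue lengths at query times:
  query t=11ms: backlog = 2
  query t=15ms: backlog = 2
  query t=18ms: backlog = 3

Answer: 2 2 3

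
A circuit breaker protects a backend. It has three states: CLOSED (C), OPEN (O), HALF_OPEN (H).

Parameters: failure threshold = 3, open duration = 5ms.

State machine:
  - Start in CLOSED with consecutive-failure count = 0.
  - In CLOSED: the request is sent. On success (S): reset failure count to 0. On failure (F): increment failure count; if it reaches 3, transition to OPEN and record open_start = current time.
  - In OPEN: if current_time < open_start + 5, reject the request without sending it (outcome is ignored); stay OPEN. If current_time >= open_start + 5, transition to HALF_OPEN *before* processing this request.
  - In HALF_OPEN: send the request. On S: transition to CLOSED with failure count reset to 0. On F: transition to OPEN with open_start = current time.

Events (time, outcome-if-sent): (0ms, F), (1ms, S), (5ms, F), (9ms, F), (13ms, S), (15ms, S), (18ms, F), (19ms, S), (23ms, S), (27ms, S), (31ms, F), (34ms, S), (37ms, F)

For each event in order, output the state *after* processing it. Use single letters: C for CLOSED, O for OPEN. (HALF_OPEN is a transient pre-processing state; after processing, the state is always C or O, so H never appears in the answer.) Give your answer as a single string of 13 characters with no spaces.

State after each event:
  event#1 t=0ms outcome=F: state=CLOSED
  event#2 t=1ms outcome=S: state=CLOSED
  event#3 t=5ms outcome=F: state=CLOSED
  event#4 t=9ms outcome=F: state=CLOSED
  event#5 t=13ms outcome=S: state=CLOSED
  event#6 t=15ms outcome=S: state=CLOSED
  event#7 t=18ms outcome=F: state=CLOSED
  event#8 t=19ms outcome=S: state=CLOSED
  event#9 t=23ms outcome=S: state=CLOSED
  event#10 t=27ms outcome=S: state=CLOSED
  event#11 t=31ms outcome=F: state=CLOSED
  event#12 t=34ms outcome=S: state=CLOSED
  event#13 t=37ms outcome=F: state=CLOSED

Answer: CCCCCCCCCCCCC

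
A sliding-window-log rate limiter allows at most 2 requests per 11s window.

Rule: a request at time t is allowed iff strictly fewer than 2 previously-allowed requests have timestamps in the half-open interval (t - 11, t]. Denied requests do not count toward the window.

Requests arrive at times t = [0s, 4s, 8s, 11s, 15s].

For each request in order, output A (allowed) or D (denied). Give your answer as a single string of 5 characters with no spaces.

Tracking allowed requests in the window:
  req#1 t=0s: ALLOW
  req#2 t=4s: ALLOW
  req#3 t=8s: DENY
  req#4 t=11s: ALLOW
  req#5 t=15s: ALLOW

Answer: AADAA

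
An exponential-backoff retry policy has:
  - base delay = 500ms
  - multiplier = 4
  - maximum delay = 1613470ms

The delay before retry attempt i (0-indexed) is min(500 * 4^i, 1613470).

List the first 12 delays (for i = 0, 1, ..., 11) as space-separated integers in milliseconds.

Answer: 500 2000 8000 32000 128000 512000 1613470 1613470 1613470 1613470 1613470 1613470

Derivation:
Computing each delay:
  i=0: min(500*4^0, 1613470) = 500
  i=1: min(500*4^1, 1613470) = 2000
  i=2: min(500*4^2, 1613470) = 8000
  i=3: min(500*4^3, 1613470) = 32000
  i=4: min(500*4^4, 1613470) = 128000
  i=5: min(500*4^5, 1613470) = 512000
  i=6: min(500*4^6, 1613470) = 1613470
  i=7: min(500*4^7, 1613470) = 1613470
  i=8: min(500*4^8, 1613470) = 1613470
  i=9: min(500*4^9, 1613470) = 1613470
  i=10: min(500*4^10, 1613470) = 1613470
  i=11: min(500*4^11, 1613470) = 1613470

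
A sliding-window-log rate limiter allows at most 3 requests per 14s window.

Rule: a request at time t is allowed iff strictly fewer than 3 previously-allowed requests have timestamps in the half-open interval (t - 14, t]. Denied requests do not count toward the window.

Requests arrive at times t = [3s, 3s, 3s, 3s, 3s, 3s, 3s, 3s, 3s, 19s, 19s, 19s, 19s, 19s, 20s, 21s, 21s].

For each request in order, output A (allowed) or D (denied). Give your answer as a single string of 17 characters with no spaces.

Tracking allowed requests in the window:
  req#1 t=3s: ALLOW
  req#2 t=3s: ALLOW
  req#3 t=3s: ALLOW
  req#4 t=3s: DENY
  req#5 t=3s: DENY
  req#6 t=3s: DENY
  req#7 t=3s: DENY
  req#8 t=3s: DENY
  req#9 t=3s: DENY
  req#10 t=19s: ALLOW
  req#11 t=19s: ALLOW
  req#12 t=19s: ALLOW
  req#13 t=19s: DENY
  req#14 t=19s: DENY
  req#15 t=20s: DENY
  req#16 t=21s: DENY
  req#17 t=21s: DENY

Answer: AAADDDDDDAAADDDDD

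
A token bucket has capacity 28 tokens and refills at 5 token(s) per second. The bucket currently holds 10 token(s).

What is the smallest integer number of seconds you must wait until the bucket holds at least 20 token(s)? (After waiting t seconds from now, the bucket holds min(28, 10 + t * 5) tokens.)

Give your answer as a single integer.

Need 10 + t * 5 >= 20, so t >= 10/5.
Smallest integer t = ceil(10/5) = 2.

Answer: 2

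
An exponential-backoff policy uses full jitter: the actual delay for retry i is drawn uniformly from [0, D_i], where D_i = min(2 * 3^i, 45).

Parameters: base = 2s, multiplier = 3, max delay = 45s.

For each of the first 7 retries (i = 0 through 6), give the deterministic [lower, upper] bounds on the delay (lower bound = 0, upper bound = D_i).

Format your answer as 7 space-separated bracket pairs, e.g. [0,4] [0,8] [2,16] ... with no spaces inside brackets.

Computing bounds per retry:
  i=0: D_i=min(2*3^0,45)=2, bounds=[0,2]
  i=1: D_i=min(2*3^1,45)=6, bounds=[0,6]
  i=2: D_i=min(2*3^2,45)=18, bounds=[0,18]
  i=3: D_i=min(2*3^3,45)=45, bounds=[0,45]
  i=4: D_i=min(2*3^4,45)=45, bounds=[0,45]
  i=5: D_i=min(2*3^5,45)=45, bounds=[0,45]
  i=6: D_i=min(2*3^6,45)=45, bounds=[0,45]

Answer: [0,2] [0,6] [0,18] [0,45] [0,45] [0,45] [0,45]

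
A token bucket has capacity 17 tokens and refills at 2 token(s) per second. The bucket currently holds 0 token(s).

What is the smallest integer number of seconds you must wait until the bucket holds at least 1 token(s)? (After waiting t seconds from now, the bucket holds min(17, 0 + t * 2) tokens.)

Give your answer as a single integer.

Answer: 1

Derivation:
Need 0 + t * 2 >= 1, so t >= 1/2.
Smallest integer t = ceil(1/2) = 1.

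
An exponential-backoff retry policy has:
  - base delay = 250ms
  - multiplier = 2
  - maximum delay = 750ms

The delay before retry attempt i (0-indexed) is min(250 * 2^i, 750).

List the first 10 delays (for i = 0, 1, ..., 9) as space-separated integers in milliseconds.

Answer: 250 500 750 750 750 750 750 750 750 750

Derivation:
Computing each delay:
  i=0: min(250*2^0, 750) = 250
  i=1: min(250*2^1, 750) = 500
  i=2: min(250*2^2, 750) = 750
  i=3: min(250*2^3, 750) = 750
  i=4: min(250*2^4, 750) = 750
  i=5: min(250*2^5, 750) = 750
  i=6: min(250*2^6, 750) = 750
  i=7: min(250*2^7, 750) = 750
  i=8: min(250*2^8, 750) = 750
  i=9: min(250*2^9, 750) = 750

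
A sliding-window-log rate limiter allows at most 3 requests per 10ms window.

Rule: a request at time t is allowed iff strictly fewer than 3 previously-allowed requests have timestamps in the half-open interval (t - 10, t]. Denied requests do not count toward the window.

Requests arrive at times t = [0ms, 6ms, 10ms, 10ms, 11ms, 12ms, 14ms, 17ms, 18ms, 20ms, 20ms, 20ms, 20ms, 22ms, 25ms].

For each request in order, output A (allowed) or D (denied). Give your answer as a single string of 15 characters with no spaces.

Tracking allowed requests in the window:
  req#1 t=0ms: ALLOW
  req#2 t=6ms: ALLOW
  req#3 t=10ms: ALLOW
  req#4 t=10ms: ALLOW
  req#5 t=11ms: DENY
  req#6 t=12ms: DENY
  req#7 t=14ms: DENY
  req#8 t=17ms: ALLOW
  req#9 t=18ms: DENY
  req#10 t=20ms: ALLOW
  req#11 t=20ms: ALLOW
  req#12 t=20ms: DENY
  req#13 t=20ms: DENY
  req#14 t=22ms: DENY
  req#15 t=25ms: DENY

Answer: AAAADDDADAADDDD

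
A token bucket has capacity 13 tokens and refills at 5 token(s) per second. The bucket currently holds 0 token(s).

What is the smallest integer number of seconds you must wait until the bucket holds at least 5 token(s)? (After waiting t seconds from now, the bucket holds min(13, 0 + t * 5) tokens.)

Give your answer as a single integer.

Answer: 1

Derivation:
Need 0 + t * 5 >= 5, so t >= 5/5.
Smallest integer t = ceil(5/5) = 1.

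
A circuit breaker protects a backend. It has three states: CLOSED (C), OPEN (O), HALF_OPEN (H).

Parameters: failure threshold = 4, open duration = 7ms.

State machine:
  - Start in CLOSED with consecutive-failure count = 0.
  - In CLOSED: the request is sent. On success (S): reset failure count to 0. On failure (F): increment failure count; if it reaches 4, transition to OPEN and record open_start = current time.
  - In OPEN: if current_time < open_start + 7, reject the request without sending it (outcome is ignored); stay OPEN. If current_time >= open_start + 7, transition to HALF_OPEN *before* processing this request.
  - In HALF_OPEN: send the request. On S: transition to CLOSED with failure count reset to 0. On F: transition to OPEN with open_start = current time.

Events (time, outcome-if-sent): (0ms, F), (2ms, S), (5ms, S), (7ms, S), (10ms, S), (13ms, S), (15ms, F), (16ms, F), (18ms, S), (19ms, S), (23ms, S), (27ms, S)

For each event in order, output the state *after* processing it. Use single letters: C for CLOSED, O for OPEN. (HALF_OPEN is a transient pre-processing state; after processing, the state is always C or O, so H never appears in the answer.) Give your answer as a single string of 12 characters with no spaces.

State after each event:
  event#1 t=0ms outcome=F: state=CLOSED
  event#2 t=2ms outcome=S: state=CLOSED
  event#3 t=5ms outcome=S: state=CLOSED
  event#4 t=7ms outcome=S: state=CLOSED
  event#5 t=10ms outcome=S: state=CLOSED
  event#6 t=13ms outcome=S: state=CLOSED
  event#7 t=15ms outcome=F: state=CLOSED
  event#8 t=16ms outcome=F: state=CLOSED
  event#9 t=18ms outcome=S: state=CLOSED
  event#10 t=19ms outcome=S: state=CLOSED
  event#11 t=23ms outcome=S: state=CLOSED
  event#12 t=27ms outcome=S: state=CLOSED

Answer: CCCCCCCCCCCC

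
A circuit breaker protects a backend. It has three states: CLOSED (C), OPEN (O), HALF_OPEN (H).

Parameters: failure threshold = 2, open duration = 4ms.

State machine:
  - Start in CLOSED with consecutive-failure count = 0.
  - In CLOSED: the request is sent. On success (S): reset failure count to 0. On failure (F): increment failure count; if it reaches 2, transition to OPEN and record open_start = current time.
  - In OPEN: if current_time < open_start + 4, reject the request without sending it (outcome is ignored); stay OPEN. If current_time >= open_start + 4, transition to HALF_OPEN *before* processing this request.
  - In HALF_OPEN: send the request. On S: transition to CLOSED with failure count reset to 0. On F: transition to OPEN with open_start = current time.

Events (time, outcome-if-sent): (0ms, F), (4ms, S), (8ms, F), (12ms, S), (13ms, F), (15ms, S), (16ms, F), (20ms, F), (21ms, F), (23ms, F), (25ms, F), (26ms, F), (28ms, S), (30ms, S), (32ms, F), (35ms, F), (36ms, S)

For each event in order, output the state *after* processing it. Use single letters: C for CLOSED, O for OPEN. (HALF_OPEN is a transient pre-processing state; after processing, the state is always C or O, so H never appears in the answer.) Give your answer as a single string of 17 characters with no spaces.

State after each event:
  event#1 t=0ms outcome=F: state=CLOSED
  event#2 t=4ms outcome=S: state=CLOSED
  event#3 t=8ms outcome=F: state=CLOSED
  event#4 t=12ms outcome=S: state=CLOSED
  event#5 t=13ms outcome=F: state=CLOSED
  event#6 t=15ms outcome=S: state=CLOSED
  event#7 t=16ms outcome=F: state=CLOSED
  event#8 t=20ms outcome=F: state=OPEN
  event#9 t=21ms outcome=F: state=OPEN
  event#10 t=23ms outcome=F: state=OPEN
  event#11 t=25ms outcome=F: state=OPEN
  event#12 t=26ms outcome=F: state=OPEN
  event#13 t=28ms outcome=S: state=OPEN
  event#14 t=30ms outcome=S: state=CLOSED
  event#15 t=32ms outcome=F: state=CLOSED
  event#16 t=35ms outcome=F: state=OPEN
  event#17 t=36ms outcome=S: state=OPEN

Answer: CCCCCCCOOOOOOCCOO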